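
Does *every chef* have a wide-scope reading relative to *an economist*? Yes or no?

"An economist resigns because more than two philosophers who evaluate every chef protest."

No

*every chef* occurs within the relative clause *who evaluate every chef*, which is itself inside the adjunct *because more than two philosophers who evaluate every chef protest*.
Nested islands: the RC island is itself inside an adjunct island, so wide scope is doubly excluded.
So *every chef* cannot raise high enough to outscope *an economist*; only the surface ordering *an economist* > *every chef* is available.
(Only the surface reading survives: one fixed economist with respect to all the relevant chefs.)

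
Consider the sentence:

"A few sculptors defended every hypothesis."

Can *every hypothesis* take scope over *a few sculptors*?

Both DPs are arguments of the same predicate; there is no clause or island boundary between them.
QR within a single clause is free, so the lower quantifier may take scope over the higher one.
The sentence is scopally ambiguous between *a few sculptors* > *every hypothesis* and *every hypothesis* > *a few sculptors*.

Yes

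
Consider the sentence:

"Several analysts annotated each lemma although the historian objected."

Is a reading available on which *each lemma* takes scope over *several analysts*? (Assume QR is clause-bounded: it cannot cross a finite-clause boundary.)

Yes

Neither queried DP is inside the adjunct, so the adjunct-island constraint does not apply.
Clause-internal QR can adjoin the lower DP above the subject, yielding the inverse reading.
The sentence is scopally ambiguous between *several analysts* > *each lemma* and *each lemma* > *several analysts*.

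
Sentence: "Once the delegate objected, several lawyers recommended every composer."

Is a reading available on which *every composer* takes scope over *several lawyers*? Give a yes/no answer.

Yes

Although there is an adjunct clause, *every composer* is in the main clause, not inside the adjunct.
Clause-internal QR can adjoin the lower DP above the subject, yielding the inverse reading.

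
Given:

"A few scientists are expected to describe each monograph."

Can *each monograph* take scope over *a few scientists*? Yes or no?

*each monograph* is inside a raising infinitive, which is transparent to QR (no CP barrier), so it behaves as a matrix argument.
No island intervenes, so both surface and inverse scope are derivable.
The sentence is scopally ambiguous between *a few scientists* > *each monograph* and *each monograph* > *a few scientists*.

Yes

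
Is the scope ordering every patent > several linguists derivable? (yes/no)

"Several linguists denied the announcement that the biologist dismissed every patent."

No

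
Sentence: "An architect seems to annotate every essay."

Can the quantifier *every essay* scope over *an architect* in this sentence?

Yes

Infinitival complements of raising predicates do not block QR; *every essay* and *an architect* are effectively clausemates.
Nothing blocks QR of the lower DP to a position above the higher one, so inverse scope is available.
The sentence is scopally ambiguous between *an architect* > *every essay* and *every essay* > *an architect*.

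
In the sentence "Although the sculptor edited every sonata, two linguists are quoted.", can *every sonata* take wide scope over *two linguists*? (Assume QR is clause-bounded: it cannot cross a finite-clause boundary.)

No

*every sonata* is embedded in the adjunct clause *although the sculptor edited every sonata*.
The adjunct-island constraint bars QR out of an adverbial clause.
*every sonata* is confined to the island and cannot take scope over *two linguists*.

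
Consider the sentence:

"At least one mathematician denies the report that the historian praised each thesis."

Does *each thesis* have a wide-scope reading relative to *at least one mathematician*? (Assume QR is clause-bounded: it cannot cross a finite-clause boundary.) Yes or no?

*each thesis* occurs within the complex NP *the report that the historian praised each thesis*.
A that-clause complement to a noun is an island; QR cannot cross the NP boundary.
So the wide-scope reading for *each thesis* is blocked.

No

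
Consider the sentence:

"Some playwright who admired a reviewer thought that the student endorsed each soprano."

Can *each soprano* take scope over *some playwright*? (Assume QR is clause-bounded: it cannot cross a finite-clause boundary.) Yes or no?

No

The target quantifier *each soprano* is part of the finite complement clause *that the student endorsed each soprano*.
QR is clause-bounded, so the finite complement is a scope island for the embedded quantifier.
So the wide-scope reading for *each soprano* is blocked.
(Only the surface reading survives: one fixed playwright with respect to all the relevant sopranos.)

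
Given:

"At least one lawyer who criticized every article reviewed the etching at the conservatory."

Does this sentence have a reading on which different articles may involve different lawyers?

No

This is the *every article* > *at least one lawyer* reading.
*every article* sits inside the relative clause *who criticized every article*.
The relative clause forms an island for QR, so the quantifier is confined to the head noun's restrictor.
So the wide-scope reading for *every article* is blocked.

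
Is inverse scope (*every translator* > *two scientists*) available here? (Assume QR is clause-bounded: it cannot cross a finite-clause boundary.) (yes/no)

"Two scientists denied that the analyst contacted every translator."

*every translator* sits inside the finite complement clause *that the analyst contacted every translator*.
QR is clause-bounded, so the finite complement is a scope island for the embedded quantifier.
Hence only narrow scope for *every translator* (under *two scientists*) survives.

No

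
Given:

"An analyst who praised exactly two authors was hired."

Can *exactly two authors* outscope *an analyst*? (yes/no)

*exactly two authors* occurs within the relative clause *who praised exactly two authors*.
Relative clauses are scope islands: a quantifier cannot QR out of a relative clause to take scope in the matrix clause.
So *exactly two authors* cannot raise high enough to outscope *an analyst*; only the surface ordering *an analyst* > *exactly two authors* is available.

No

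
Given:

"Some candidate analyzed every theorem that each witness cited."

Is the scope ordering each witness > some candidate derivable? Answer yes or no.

*each witness* sits inside the relative clause *that each witness cited* modifying *every theorem*.
Relative clauses are scope islands: a quantifier cannot QR out of a relative clause to take scope in the matrix clause.
*each witness* is confined to the island and cannot take scope over *some candidate*.
(Only the surface reading survives: one fixed candidate with respect to all the relevant witnesses.)

No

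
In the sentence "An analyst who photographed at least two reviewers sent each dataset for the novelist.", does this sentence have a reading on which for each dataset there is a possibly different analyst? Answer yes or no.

Yes

This is the *each dataset* > *an analyst* reading.
*each dataset* sits in the matrix clause, not in the relative clause on *an analyst*.
QR within a single clause is free, so the lower quantifier may take scope over the higher one.
The sentence is scopally ambiguous between *an analyst* > *each dataset* and *each dataset* > *an analyst*.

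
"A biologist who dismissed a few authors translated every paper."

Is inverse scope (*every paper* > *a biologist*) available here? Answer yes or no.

Yes

The relative clause *who dismissed a few authors* modifies *a biologist*, but *every paper* is not inside that relative clause — it is an argument of the matrix verb.
Since no island is crossed, the inverse ordering is licensed alongside surface scope.
The sentence is scopally ambiguous between *a biologist* > *every paper* and *every paper* > *a biologist*.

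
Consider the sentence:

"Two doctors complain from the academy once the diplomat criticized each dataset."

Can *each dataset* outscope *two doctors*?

No

*each dataset* is embedded in the adjunct clause *once the diplomat criticized each dataset*.
The adjunct-island constraint bars QR out of an adverbial clause.
*each dataset* > *two doctors* would require crossing that boundary, which is illicit.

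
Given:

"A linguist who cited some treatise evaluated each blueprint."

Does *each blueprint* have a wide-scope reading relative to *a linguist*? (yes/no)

Yes

Although the sentence contains a relative clause (*who cited some treatise*), *each blueprint* is outside it, in the matrix VP.
With no island boundary between them, the object can take inverse scope over the subject via ordinary QR within the clause.
So *each blueprint* > *a linguist* is among the available readings.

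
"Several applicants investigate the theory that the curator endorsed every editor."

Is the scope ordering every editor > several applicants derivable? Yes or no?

No

The target quantifier *every editor* is part of the complex NP *the theory that the curator endorsed every editor*.
The complex NP is opaque for QR — the quantifier is frozen inside the noun's complement.
So the wide-scope reading for *every editor* is blocked.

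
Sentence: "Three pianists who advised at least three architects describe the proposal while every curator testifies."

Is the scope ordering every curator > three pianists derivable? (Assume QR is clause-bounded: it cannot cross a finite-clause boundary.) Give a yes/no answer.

No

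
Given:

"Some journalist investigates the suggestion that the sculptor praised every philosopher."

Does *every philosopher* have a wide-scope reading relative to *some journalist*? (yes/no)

No

The target quantifier *every philosopher* is part of the complex NP *the suggestion that the sculptor praised every philosopher*.
The Complex NP Constraint bars QR out of the complement clause of a noun.
So *every philosopher* cannot raise high enough to outscope *some journalist*; only the surface ordering *some journalist* > *every philosopher* is available.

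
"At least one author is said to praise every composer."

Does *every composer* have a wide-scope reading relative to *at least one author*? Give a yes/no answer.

Raising constructions are monoclausal for scope purposes; *every composer* is not separated from *at least one author* by any island.
With no island boundary between them, the object can take inverse scope over the subject via ordinary QR within the clause.

Yes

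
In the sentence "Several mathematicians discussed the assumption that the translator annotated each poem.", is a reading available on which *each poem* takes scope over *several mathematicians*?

No

Structurally, *each poem* is inside the complex NP *the assumption that the translator annotated each poem*.
Since the clause is the complement of a nominal head, the CNPC blocks scope extraction.
There is no licit LF on which *each poem* c-commands *several mathematicians*.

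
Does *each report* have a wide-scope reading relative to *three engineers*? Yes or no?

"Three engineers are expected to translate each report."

*each report* is the object of the infinitival complement of a raising predicate; raising infinitives are transparent for QR, so the two DPs are in effect clausemates.
Since no island is crossed, the inverse ordering is licensed alongside surface scope.

Yes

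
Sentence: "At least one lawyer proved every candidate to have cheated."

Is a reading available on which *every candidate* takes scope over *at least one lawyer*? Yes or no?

ECM infinitives lack a CP barrier, so *every candidate* can QR over the matrix subject *at least one lawyer*.
With no island boundary between them, the object can take inverse scope over the subject via ordinary QR within the clause.

Yes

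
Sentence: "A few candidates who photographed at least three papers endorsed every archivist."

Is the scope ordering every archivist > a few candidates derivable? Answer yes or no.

*every archivist* sits in the matrix clause, not in the relative clause on *a few candidates*.
Ordinary QR to a clause-peripheral position gives the wide-scope LF for the lower DP.
So *every archivist* > *a few candidates* is among the available readings.

Yes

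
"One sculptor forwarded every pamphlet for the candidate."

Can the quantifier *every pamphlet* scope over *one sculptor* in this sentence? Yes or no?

Yes

Both DPs are arguments of the same predicate; there is no clause or island boundary between them.
Since no island is crossed, the inverse ordering is licensed alongside surface scope.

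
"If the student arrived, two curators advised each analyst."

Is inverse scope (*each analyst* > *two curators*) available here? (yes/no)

Neither queried DP is inside the adjunct, so the adjunct-island constraint does not apply.
Ordinary QR to a clause-peripheral position gives the wide-scope LF for the lower DP.

Yes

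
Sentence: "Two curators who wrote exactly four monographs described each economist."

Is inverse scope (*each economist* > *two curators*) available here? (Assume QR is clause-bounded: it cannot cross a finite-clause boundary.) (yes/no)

The RC *who wrote exactly four monographs* is an island, but *each economist* is not inside it — it is the matrix object, a clausemate of *two curators*.
With no island boundary between them, the object can take inverse scope over the subject via ordinary QR within the clause.

Yes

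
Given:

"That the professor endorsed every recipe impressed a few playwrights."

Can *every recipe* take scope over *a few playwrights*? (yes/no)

No

*every recipe* is embedded in the sentential subject *that the professor endorsed every recipe*.
The subject-island constraint blocks QR out of a clausal subject.
So *every recipe* cannot raise to a position above *a few playwrights*.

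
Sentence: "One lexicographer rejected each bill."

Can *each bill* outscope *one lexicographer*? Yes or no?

Yes

Both DPs are arguments of the same predicate; there is no clause or island boundary between them.
Clause-internal QR can adjoin the lower DP above the subject, yielding the inverse reading.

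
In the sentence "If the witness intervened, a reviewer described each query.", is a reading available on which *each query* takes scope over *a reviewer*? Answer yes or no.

The adjunct island is irrelevant here — *each query* and *a reviewer* are both in the matrix clause.
Clause-internal QR can adjoin the lower DP above the subject, yielding the inverse reading.
So *each query* > *a reviewer* is among the available readings.

Yes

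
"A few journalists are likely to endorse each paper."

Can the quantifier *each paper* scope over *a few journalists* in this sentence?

*each paper* is inside a raising infinitive, which is transparent to QR (no CP barrier), so it behaves as a matrix argument.
Since no island is crossed, the inverse ordering is licensed alongside surface scope.
So *each paper* > *a few journalists* is among the available readings.

Yes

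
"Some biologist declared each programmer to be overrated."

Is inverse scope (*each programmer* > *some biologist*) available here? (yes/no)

Yes

*each programmer* is the subject of an ECM infinitive — the infinitival complement of an ECM verb is not a scope island, so *each programmer* can raise into the matrix clause.
Ordinary QR to a clause-peripheral position gives the wide-scope LF for the lower DP.
Both orderings are possible: *some biologist* > *each programmer* and *each programmer* > *some biologist*.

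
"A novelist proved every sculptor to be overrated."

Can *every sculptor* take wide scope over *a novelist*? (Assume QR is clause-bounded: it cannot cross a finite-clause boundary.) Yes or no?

*every sculptor* is the subject of an ECM infinitive — the infinitival complement of an ECM verb is not a scope island, so *every sculptor* can raise into the matrix clause.
Nothing blocks QR of the lower DP to a position above the higher one, so inverse scope is available.
Both orderings are possible: *a novelist* > *every sculptor* and *every sculptor* > *a novelist*.

Yes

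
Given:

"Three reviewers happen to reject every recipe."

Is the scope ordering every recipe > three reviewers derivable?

*every recipe* is inside a raising infinitive, which is transparent to QR (no CP barrier), so it behaves as a matrix argument.
Nothing blocks QR of the lower DP to a position above the higher one, so inverse scope is available.

Yes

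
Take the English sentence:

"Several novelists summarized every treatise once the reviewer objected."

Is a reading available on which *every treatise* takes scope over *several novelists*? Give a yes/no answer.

Yes

Neither queried DP is inside the adjunct, so the adjunct-island constraint does not apply.
With no island boundary between them, the object can take inverse scope over the subject via ordinary QR within the clause.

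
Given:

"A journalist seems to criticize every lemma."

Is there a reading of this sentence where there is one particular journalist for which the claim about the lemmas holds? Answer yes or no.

This is the *a journalist* > *every lemma* reading.
Nothing needs to raise for *a journalist* > *every lemma*, so no island constraint is at stake.

Yes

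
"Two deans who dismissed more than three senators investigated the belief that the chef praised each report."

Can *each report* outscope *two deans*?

*each report* sits inside the complex NP *the belief that the chef praised each report*.
The complex NP is opaque for QR — the quantifier is frozen inside the noun's complement.
There is no licit LF on which *each report* c-commands *two deans*.

No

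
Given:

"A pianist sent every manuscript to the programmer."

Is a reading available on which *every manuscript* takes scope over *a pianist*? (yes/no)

Yes

*every manuscript* and *a pianist* are in the same minimal clause.
Since no island is crossed, the inverse ordering is licensed alongside surface scope.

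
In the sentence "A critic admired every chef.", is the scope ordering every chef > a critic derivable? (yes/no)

Both DPs are arguments of the same predicate; there is no clause or island boundary between them.
Since no island is crossed, the inverse ordering is licensed alongside surface scope.

Yes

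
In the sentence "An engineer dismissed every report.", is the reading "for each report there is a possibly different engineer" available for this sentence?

Yes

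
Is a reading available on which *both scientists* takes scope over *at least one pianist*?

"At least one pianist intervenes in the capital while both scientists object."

No

*both scientists* occurs within the adjunct clause *while both scientists object*.
The adjunct-island constraint bars QR out of an adverbial clause.
So the wide-scope reading for *both scientists* is blocked.
(Only the surface reading survives: one fixed pianist with respect to all the relevant scientists.)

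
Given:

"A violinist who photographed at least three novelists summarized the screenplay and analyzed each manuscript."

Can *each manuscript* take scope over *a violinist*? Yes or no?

No

*each manuscript* occurs within one conjunct of the coordinate structure (*analyzed each manuscript*).
A quantifier cannot raise out of one conjunct of a coordination across the whole coordinate structure — the CSC applies to QR.
Hence only narrow scope for *each manuscript* (under *a violinist*) survives.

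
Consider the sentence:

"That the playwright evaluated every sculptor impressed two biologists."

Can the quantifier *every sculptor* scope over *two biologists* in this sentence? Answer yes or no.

*every sculptor* occurs within the sentential subject *that the playwright evaluated every sculptor*.
Sentential subjects are islands: a quantifier inside the subject clause cannot raise over the matrix predicate.
*every sculptor* > *two biologists* would require crossing that boundary, which is illicit.

No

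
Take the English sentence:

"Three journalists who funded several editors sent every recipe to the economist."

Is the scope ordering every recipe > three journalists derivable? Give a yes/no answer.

*every recipe* is a matrix argument; only *three journalists* is modified by the relative clause *who funded several editors*, so the RC island is irrelevant to the target quantifier.
Nothing blocks QR of the lower DP to a position above the higher one, so inverse scope is available.

Yes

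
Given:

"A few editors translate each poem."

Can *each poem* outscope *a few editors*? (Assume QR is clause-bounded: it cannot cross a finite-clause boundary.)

*each poem* and *a few editors* are in the same minimal clause.
Ordinary QR to a clause-peripheral position gives the wide-scope LF for the lower DP.

Yes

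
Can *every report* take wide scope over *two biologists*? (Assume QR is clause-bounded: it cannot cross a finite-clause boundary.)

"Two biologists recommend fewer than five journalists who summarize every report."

No

The DP *every report* is contained in the relative clause *who summarize every report* modifying *fewer than five journalists*.
QR out of a relative clause is ruled out by the relative-clause island constraint.
*every report* is confined to the island and cannot take scope over *two biologists*.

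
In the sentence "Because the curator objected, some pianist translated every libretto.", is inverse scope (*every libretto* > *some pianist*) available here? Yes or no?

Although there is an adjunct clause, *every libretto* is in the main clause, not inside the adjunct.
Ordinary QR to a clause-peripheral position gives the wide-scope LF for the lower DP.
Both orderings are possible: *some pianist* > *every libretto* and *every libretto* > *some pianist*.

Yes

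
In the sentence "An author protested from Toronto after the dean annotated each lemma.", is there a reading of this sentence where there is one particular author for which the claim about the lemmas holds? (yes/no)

Yes

The described interpretation is the *an author* > *each lemma* scoping.
Surface scope (*an author* > *each lemma*) is always derivable; islands only block QR, not in-situ interpretation.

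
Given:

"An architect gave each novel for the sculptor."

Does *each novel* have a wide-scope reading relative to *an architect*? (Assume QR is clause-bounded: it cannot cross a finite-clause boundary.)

Yes

Both DPs are arguments of the same predicate; there is no clause or island boundary between them.
Since no island is crossed, the inverse ordering is licensed alongside surface scope.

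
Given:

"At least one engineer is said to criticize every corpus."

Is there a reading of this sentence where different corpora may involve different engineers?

Yes

That reading corresponds to *every corpus* > *at least one engineer*.
*every corpus* is the object of the infinitival complement of a raising predicate; raising infinitives are transparent for QR, so the two DPs are in effect clausemates.
With no island boundary between them, the object can take inverse scope over the subject via ordinary QR within the clause.
So *every corpus* > *at least one engineer* is among the available readings.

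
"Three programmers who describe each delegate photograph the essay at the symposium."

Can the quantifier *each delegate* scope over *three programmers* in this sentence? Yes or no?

No

*each delegate* is embedded in the relative clause *who describe each delegate*.
The relative clause forms an island for QR, so the quantifier is confined to the head noun's restrictor.
*each delegate* is confined to the island and cannot take scope over *three programmers*.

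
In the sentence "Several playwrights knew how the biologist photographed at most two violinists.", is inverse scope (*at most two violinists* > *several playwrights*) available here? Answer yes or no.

The DP *at most two violinists* is contained in the embedded question *how the biologist photographed at most two violinists*.
QR across an interrogative CP boundary is ruled out as a wh-island violation.
So the wide-scope reading for *at most two violinists* is blocked.

No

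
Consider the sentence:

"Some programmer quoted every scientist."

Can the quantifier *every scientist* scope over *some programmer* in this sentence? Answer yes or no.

*some programmer* and *every scientist* are co-arguments of the matrix verb, with nothing but a clause-internal boundary between them.
No island intervenes, so both surface and inverse scope are derivable.

Yes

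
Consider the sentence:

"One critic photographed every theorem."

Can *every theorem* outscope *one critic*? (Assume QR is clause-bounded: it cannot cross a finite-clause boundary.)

*every theorem* is the matrix object and *one critic* the matrix subject; the two are clausemates.
QR within a single clause is free, so the lower quantifier may take scope over the higher one.

Yes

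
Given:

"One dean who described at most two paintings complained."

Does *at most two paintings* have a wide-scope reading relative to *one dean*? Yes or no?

No

The DP *at most two paintings* is contained in the relative clause *who described at most two paintings*.
QR out of a relative clause is ruled out by the relative-clause island constraint.
There is no licit LF on which *at most two paintings* c-commands *one dean*.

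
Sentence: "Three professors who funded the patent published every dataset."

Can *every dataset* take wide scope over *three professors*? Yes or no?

*every dataset* is a matrix argument; only *three professors* is modified by the relative clause *who funded the patent*, so the RC island is irrelevant to the target quantifier.
Ordinary QR to a clause-peripheral position gives the wide-scope LF for the lower DP.

Yes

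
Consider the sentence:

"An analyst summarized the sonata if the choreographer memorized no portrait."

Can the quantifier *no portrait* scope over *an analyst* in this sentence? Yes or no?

No

The DP *no portrait* is contained in the adjunct clause *if the choreographer memorized no portrait*.
Adverbial clauses are not L-marked, so they are barriers for QR — the quantifier cannot escape the adjunct.
*no portrait* > *an analyst* would require crossing that boundary, which is illicit.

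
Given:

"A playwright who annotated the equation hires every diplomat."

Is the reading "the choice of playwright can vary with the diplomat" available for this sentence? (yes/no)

Yes

The paraphrase describes the scope ordering *every diplomat* > *a playwright*.
The relative clause *who annotated the equation* modifies *a playwright*, but *every diplomat* is not inside that relative clause — it is an argument of the matrix verb.
With no island boundary between them, the object can take inverse scope over the subject via ordinary QR within the clause.
Both orderings are possible: *a playwright* > *every diplomat* and *every diplomat* > *a playwright*.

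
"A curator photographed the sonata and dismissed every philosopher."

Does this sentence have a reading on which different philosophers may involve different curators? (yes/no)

No

The described interpretation is the *every philosopher* > *a curator* scoping.
*every philosopher* sits inside one conjunct of the coordinate structure (*dismissed every philosopher*).
QR out of a conjunct would have to apply non-ATB, which the CSC forbids.
*every philosopher* is confined to the island and cannot take scope over *a curator*.
(Only the surface reading survives: one fixed curator with respect to all the relevant philosophers.)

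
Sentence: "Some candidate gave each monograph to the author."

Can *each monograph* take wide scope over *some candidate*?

Both DPs are arguments of the same predicate; there is no clause or island boundary between them.
With no island boundary between them, the object can take inverse scope over the subject via ordinary QR within the clause.

Yes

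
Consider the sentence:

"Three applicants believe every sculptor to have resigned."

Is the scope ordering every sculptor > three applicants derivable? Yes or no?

*every sculptor* is an ECM subject; ECM complements are not islands, and the embedded quantifier may take matrix scope.
Clause-internal QR can adjoin the lower DP above the subject, yielding the inverse reading.
Both orderings are possible: *three applicants* > *every sculptor* and *every sculptor* > *three applicants*.

Yes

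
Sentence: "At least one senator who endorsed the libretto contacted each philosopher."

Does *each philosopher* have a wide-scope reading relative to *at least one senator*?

Yes

Although the sentence contains a relative clause (*who endorsed the libretto*), *each philosopher* is outside it, in the matrix VP.
Nothing blocks QR of the lower DP to a position above the higher one, so inverse scope is available.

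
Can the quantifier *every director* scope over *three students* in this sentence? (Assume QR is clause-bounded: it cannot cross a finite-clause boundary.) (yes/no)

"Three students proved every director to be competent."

The ECM infinitive is scope-transparent — *every director* is free to raise above *three students*.
Clause-internal QR can adjoin the lower DP above the subject, yielding the inverse reading.
So *every director* > *three students* is among the available readings.

Yes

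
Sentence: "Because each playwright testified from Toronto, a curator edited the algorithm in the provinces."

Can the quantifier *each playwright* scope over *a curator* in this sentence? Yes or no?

No

The DP *each playwright* is contained in the adjunct clause *because each playwright testified from Toronto*.
Adverbial clauses are not L-marked, so they are barriers for QR — the quantifier cannot escape the adjunct.
*each playwright* is confined to the island and cannot take scope over *a curator*.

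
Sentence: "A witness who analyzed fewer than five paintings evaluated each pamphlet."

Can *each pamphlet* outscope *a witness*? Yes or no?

Yes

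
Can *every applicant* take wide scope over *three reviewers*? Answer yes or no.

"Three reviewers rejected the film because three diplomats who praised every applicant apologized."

The DP *every applicant* is contained in the relative clause *who praised every applicant*, which is itself inside the adjunct *because three diplomats who praised every applicant apologized*.
Two island boundaries intervene — the relative clause and the adjunct. Either alone would block QR.
So *every applicant* cannot raise high enough to outscope *three reviewers*; only the surface ordering *three reviewers* > *every applicant* is available.

No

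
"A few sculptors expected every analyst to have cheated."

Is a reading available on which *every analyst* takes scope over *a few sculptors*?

This is an ECM construction: *every analyst* is the infinitival subject, Case-marked by the matrix verb, and the infinitive is transparent for QR.
QR within a single clause is free, so the lower quantifier may take scope over the higher one.

Yes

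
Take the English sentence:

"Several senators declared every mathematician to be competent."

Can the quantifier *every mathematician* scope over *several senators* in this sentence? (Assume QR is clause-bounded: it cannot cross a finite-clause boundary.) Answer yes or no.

Yes

*every mathematician* is an ECM subject; ECM complements are not islands, and the embedded quantifier may take matrix scope.
Nothing blocks QR of the lower DP to a position above the higher one, so inverse scope is available.
The sentence is scopally ambiguous between *several senators* > *every mathematician* and *every mathematician* > *several senators*.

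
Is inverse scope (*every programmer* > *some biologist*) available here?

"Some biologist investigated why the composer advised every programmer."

*every programmer* is embedded in the embedded question *why the composer advised every programmer*.
QR across an interrogative CP boundary is ruled out as a wh-island violation.
*every programmer* is confined to the island and cannot take scope over *some biologist*.
(Only the surface reading survives: one fixed biologist with respect to all the relevant programmers.)

No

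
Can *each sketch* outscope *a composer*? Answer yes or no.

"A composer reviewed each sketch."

Yes

*each sketch* is the matrix object and *a composer* the matrix subject; the two are clausemates.
With no island boundary between them, the object can take inverse scope over the subject via ordinary QR within the clause.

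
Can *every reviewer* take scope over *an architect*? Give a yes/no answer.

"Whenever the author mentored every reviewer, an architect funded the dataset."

No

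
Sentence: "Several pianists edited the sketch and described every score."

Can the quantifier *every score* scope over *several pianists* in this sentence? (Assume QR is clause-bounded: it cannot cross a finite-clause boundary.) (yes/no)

Structurally, *every score* is inside one conjunct of the coordinate structure (*described every score*).
QR out of a conjunct would have to apply non-ATB, which the CSC forbids.
There is no licit LF on which *every score* c-commands *several pianists*.

No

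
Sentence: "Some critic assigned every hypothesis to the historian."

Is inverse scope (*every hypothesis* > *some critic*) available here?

*some critic* and *every hypothesis* are co-arguments of the matrix verb, with nothing but a clause-internal boundary between them.
No island intervenes, so both surface and inverse scope are derivable.

Yes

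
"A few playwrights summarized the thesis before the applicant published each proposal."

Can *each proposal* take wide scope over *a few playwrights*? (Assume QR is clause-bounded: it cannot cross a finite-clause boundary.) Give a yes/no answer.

*each proposal* sits inside the adjunct clause *before the applicant published each proposal*.
Scope out of an adjunct clause is unavailable: QR respects the adjunct-island constraint.
The inverse ordering *each proposal* > *a few playwrights* is therefore underivable.

No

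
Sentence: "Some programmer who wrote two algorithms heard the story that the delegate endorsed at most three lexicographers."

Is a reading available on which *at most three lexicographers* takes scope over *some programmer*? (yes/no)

*at most three lexicographers* sits inside the complex NP *the story that the delegate endorsed at most three lexicographers*.
The complex NP is opaque for QR — the quantifier is frozen inside the noun's complement.
So *at most three lexicographers* cannot raise high enough to outscope *some programmer*; only the surface ordering *some programmer* > *at most three lexicographers* is available.

No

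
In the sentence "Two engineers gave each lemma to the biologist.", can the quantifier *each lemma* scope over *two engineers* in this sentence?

Yes

*each lemma* and *two engineers* are in the same minimal clause.
Clause-internal QR can adjoin the lower DP above the subject, yielding the inverse reading.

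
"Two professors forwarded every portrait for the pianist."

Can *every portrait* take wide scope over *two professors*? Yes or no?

Yes

*two professors* and *every portrait* are co-arguments of the matrix verb, with nothing but a clause-internal boundary between them.
Since no island is crossed, the inverse ordering is licensed alongside surface scope.
So *every portrait* > *two professors* is among the available readings.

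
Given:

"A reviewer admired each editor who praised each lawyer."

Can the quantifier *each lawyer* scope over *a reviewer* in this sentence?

No

*each lawyer* sits inside the relative clause *who praised each lawyer* modifying *each editor*.
QR out of a relative clause is ruled out by the relative-clause island constraint.
The inverse ordering *each lawyer* > *a reviewer* is therefore underivable.
(Only the surface reading survives: one fixed reviewer with respect to all the relevant lawyers.)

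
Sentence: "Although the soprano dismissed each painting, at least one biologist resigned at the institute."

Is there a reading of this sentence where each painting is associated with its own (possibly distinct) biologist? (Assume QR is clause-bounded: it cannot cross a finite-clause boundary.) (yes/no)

No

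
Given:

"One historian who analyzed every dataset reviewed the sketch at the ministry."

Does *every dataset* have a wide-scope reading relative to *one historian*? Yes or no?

*every dataset* sits inside the relative clause *who analyzed every dataset*.
Relative clauses block scope extraction: QR cannot target a position outside the modified NP.
So *every dataset* cannot raise high enough to outscope *one historian*; only the surface ordering *one historian* > *every dataset* is available.

No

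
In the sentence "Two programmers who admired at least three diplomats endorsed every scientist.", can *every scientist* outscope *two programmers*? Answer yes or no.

Yes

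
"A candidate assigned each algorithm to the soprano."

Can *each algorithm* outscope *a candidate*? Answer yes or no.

Yes

*a candidate* and *each algorithm* are co-arguments of the matrix verb, with nothing but a clause-internal boundary between them.
QR within a single clause is free, so the lower quantifier may take scope over the higher one.
Both orderings are possible: *a candidate* > *each algorithm* and *each algorithm* > *a candidate*.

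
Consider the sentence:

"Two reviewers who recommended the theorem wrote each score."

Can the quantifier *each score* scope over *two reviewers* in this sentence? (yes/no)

Yes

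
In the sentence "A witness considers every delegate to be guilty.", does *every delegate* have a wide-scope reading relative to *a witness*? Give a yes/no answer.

*every delegate* is an ECM subject; ECM complements are not islands, and the embedded quantifier may take matrix scope.
Clause-internal QR can adjoin the lower DP above the subject, yielding the inverse reading.
Both orderings are possible: *a witness* > *every delegate* and *every delegate* > *a witness*.

Yes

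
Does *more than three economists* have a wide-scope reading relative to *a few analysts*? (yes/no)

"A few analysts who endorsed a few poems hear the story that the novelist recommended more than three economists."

No

Structurally, *more than three economists* is inside the complex NP *the story that the novelist recommended more than three economists*.
Since the clause is the complement of a nominal head, the CNPC blocks scope extraction.
So *more than three economists* cannot raise high enough to outscope *a few analysts*; only the surface ordering *a few analysts* > *more than three economists* is available.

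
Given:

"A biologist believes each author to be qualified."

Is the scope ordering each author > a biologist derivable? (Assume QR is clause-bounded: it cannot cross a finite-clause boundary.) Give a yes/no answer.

Yes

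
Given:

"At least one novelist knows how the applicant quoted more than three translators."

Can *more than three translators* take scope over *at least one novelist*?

*more than three translators* occurs within the embedded question *how the applicant quoted more than three translators*.
An indirect question is a wh-island; the filled [Spec,CP] blocks QR across the CP edge.
So *more than three translators* cannot raise high enough to outscope *at least one novelist*; only the surface ordering *at least one novelist* > *more than three translators* is available.

No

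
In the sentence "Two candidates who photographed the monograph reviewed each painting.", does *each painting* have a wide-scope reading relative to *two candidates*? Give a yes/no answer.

Yes

The RC *who photographed the monograph* is an island, but *each painting* is not inside it — it is the matrix object, a clausemate of *two candidates*.
Nothing blocks QR of the lower DP to a position above the higher one, so inverse scope is available.
The sentence is scopally ambiguous between *two candidates* > *each painting* and *each painting* > *two candidates*.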